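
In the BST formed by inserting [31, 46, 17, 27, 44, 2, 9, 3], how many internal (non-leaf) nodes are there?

Tree built from: [31, 46, 17, 27, 44, 2, 9, 3]
Tree (level-order array): [31, 17, 46, 2, 27, 44, None, None, 9, None, None, None, None, 3]
Rule: An internal node has at least one child.
Per-node child counts:
  node 31: 2 child(ren)
  node 17: 2 child(ren)
  node 2: 1 child(ren)
  node 9: 1 child(ren)
  node 3: 0 child(ren)
  node 27: 0 child(ren)
  node 46: 1 child(ren)
  node 44: 0 child(ren)
Matching nodes: [31, 17, 2, 9, 46]
Count of internal (non-leaf) nodes: 5


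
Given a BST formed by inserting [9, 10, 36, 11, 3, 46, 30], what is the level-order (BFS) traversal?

Tree insertion order: [9, 10, 36, 11, 3, 46, 30]
Tree (level-order array): [9, 3, 10, None, None, None, 36, 11, 46, None, 30]
BFS from the root, enqueuing left then right child of each popped node:
  queue [9] -> pop 9, enqueue [3, 10], visited so far: [9]
  queue [3, 10] -> pop 3, enqueue [none], visited so far: [9, 3]
  queue [10] -> pop 10, enqueue [36], visited so far: [9, 3, 10]
  queue [36] -> pop 36, enqueue [11, 46], visited so far: [9, 3, 10, 36]
  queue [11, 46] -> pop 11, enqueue [30], visited so far: [9, 3, 10, 36, 11]
  queue [46, 30] -> pop 46, enqueue [none], visited so far: [9, 3, 10, 36, 11, 46]
  queue [30] -> pop 30, enqueue [none], visited so far: [9, 3, 10, 36, 11, 46, 30]
Result: [9, 3, 10, 36, 11, 46, 30]


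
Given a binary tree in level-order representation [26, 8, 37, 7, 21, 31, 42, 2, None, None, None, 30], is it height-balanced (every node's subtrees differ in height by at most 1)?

Tree (level-order array): [26, 8, 37, 7, 21, 31, 42, 2, None, None, None, 30]
Definition: a tree is height-balanced if, at every node, |h(left) - h(right)| <= 1 (empty subtree has height -1).
Bottom-up per-node check:
  node 2: h_left=-1, h_right=-1, diff=0 [OK], height=0
  node 7: h_left=0, h_right=-1, diff=1 [OK], height=1
  node 21: h_left=-1, h_right=-1, diff=0 [OK], height=0
  node 8: h_left=1, h_right=0, diff=1 [OK], height=2
  node 30: h_left=-1, h_right=-1, diff=0 [OK], height=0
  node 31: h_left=0, h_right=-1, diff=1 [OK], height=1
  node 42: h_left=-1, h_right=-1, diff=0 [OK], height=0
  node 37: h_left=1, h_right=0, diff=1 [OK], height=2
  node 26: h_left=2, h_right=2, diff=0 [OK], height=3
All nodes satisfy the balance condition.
Result: Balanced


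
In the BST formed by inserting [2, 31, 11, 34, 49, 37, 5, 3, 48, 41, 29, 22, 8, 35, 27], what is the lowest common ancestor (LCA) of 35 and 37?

Tree insertion order: [2, 31, 11, 34, 49, 37, 5, 3, 48, 41, 29, 22, 8, 35, 27]
Tree (level-order array): [2, None, 31, 11, 34, 5, 29, None, 49, 3, 8, 22, None, 37, None, None, None, None, None, None, 27, 35, 48, None, None, None, None, 41]
In a BST, the LCA of p=35, q=37 is the first node v on the
root-to-leaf path with p <= v <= q (go left if both < v, right if both > v).
Walk from root:
  at 2: both 35 and 37 > 2, go right
  at 31: both 35 and 37 > 31, go right
  at 34: both 35 and 37 > 34, go right
  at 49: both 35 and 37 < 49, go left
  at 37: 35 <= 37 <= 37, this is the LCA
LCA = 37


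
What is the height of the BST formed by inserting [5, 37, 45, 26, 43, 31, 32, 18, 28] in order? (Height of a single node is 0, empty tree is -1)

Insertion order: [5, 37, 45, 26, 43, 31, 32, 18, 28]
Tree (level-order array): [5, None, 37, 26, 45, 18, 31, 43, None, None, None, 28, 32]
Compute height bottom-up (empty subtree = -1):
  height(18) = 1 + max(-1, -1) = 0
  height(28) = 1 + max(-1, -1) = 0
  height(32) = 1 + max(-1, -1) = 0
  height(31) = 1 + max(0, 0) = 1
  height(26) = 1 + max(0, 1) = 2
  height(43) = 1 + max(-1, -1) = 0
  height(45) = 1 + max(0, -1) = 1
  height(37) = 1 + max(2, 1) = 3
  height(5) = 1 + max(-1, 3) = 4
Height = 4


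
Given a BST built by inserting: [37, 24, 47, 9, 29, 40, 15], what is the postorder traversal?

Tree insertion order: [37, 24, 47, 9, 29, 40, 15]
Tree (level-order array): [37, 24, 47, 9, 29, 40, None, None, 15]
Postorder traversal: [15, 9, 29, 24, 40, 47, 37]


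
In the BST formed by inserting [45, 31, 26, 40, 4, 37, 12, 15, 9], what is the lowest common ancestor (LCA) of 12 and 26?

Tree insertion order: [45, 31, 26, 40, 4, 37, 12, 15, 9]
Tree (level-order array): [45, 31, None, 26, 40, 4, None, 37, None, None, 12, None, None, 9, 15]
In a BST, the LCA of p=12, q=26 is the first node v on the
root-to-leaf path with p <= v <= q (go left if both < v, right if both > v).
Walk from root:
  at 45: both 12 and 26 < 45, go left
  at 31: both 12 and 26 < 31, go left
  at 26: 12 <= 26 <= 26, this is the LCA
LCA = 26


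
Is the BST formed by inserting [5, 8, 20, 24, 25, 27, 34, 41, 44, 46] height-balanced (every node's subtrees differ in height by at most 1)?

Tree (level-order array): [5, None, 8, None, 20, None, 24, None, 25, None, 27, None, 34, None, 41, None, 44, None, 46]
Definition: a tree is height-balanced if, at every node, |h(left) - h(right)| <= 1 (empty subtree has height -1).
Bottom-up per-node check:
  node 46: h_left=-1, h_right=-1, diff=0 [OK], height=0
  node 44: h_left=-1, h_right=0, diff=1 [OK], height=1
  node 41: h_left=-1, h_right=1, diff=2 [FAIL (|-1-1|=2 > 1)], height=2
  node 34: h_left=-1, h_right=2, diff=3 [FAIL (|-1-2|=3 > 1)], height=3
  node 27: h_left=-1, h_right=3, diff=4 [FAIL (|-1-3|=4 > 1)], height=4
  node 25: h_left=-1, h_right=4, diff=5 [FAIL (|-1-4|=5 > 1)], height=5
  node 24: h_left=-1, h_right=5, diff=6 [FAIL (|-1-5|=6 > 1)], height=6
  node 20: h_left=-1, h_right=6, diff=7 [FAIL (|-1-6|=7 > 1)], height=7
  node 8: h_left=-1, h_right=7, diff=8 [FAIL (|-1-7|=8 > 1)], height=8
  node 5: h_left=-1, h_right=8, diff=9 [FAIL (|-1-8|=9 > 1)], height=9
Node 41 violates the condition: |-1 - 1| = 2 > 1.
Result: Not balanced


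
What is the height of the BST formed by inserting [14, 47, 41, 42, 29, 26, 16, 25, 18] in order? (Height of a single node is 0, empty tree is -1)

Insertion order: [14, 47, 41, 42, 29, 26, 16, 25, 18]
Tree (level-order array): [14, None, 47, 41, None, 29, 42, 26, None, None, None, 16, None, None, 25, 18]
Compute height bottom-up (empty subtree = -1):
  height(18) = 1 + max(-1, -1) = 0
  height(25) = 1 + max(0, -1) = 1
  height(16) = 1 + max(-1, 1) = 2
  height(26) = 1 + max(2, -1) = 3
  height(29) = 1 + max(3, -1) = 4
  height(42) = 1 + max(-1, -1) = 0
  height(41) = 1 + max(4, 0) = 5
  height(47) = 1 + max(5, -1) = 6
  height(14) = 1 + max(-1, 6) = 7
Height = 7


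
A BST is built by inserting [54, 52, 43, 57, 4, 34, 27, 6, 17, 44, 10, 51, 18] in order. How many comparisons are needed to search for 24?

Search path for 24: 54 -> 52 -> 43 -> 4 -> 34 -> 27 -> 6 -> 17 -> 18
Found: False
Comparisons: 9


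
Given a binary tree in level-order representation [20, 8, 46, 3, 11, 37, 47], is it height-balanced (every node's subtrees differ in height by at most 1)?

Tree (level-order array): [20, 8, 46, 3, 11, 37, 47]
Definition: a tree is height-balanced if, at every node, |h(left) - h(right)| <= 1 (empty subtree has height -1).
Bottom-up per-node check:
  node 3: h_left=-1, h_right=-1, diff=0 [OK], height=0
  node 11: h_left=-1, h_right=-1, diff=0 [OK], height=0
  node 8: h_left=0, h_right=0, diff=0 [OK], height=1
  node 37: h_left=-1, h_right=-1, diff=0 [OK], height=0
  node 47: h_left=-1, h_right=-1, diff=0 [OK], height=0
  node 46: h_left=0, h_right=0, diff=0 [OK], height=1
  node 20: h_left=1, h_right=1, diff=0 [OK], height=2
All nodes satisfy the balance condition.
Result: Balanced


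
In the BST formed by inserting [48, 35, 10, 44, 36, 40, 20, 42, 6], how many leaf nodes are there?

Tree built from: [48, 35, 10, 44, 36, 40, 20, 42, 6]
Tree (level-order array): [48, 35, None, 10, 44, 6, 20, 36, None, None, None, None, None, None, 40, None, 42]
Rule: A leaf has 0 children.
Per-node child counts:
  node 48: 1 child(ren)
  node 35: 2 child(ren)
  node 10: 2 child(ren)
  node 6: 0 child(ren)
  node 20: 0 child(ren)
  node 44: 1 child(ren)
  node 36: 1 child(ren)
  node 40: 1 child(ren)
  node 42: 0 child(ren)
Matching nodes: [6, 20, 42]
Count of leaf nodes: 3


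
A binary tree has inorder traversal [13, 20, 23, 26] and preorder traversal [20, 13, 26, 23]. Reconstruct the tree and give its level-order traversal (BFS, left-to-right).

Inorder:  [13, 20, 23, 26]
Preorder: [20, 13, 26, 23]
Algorithm: preorder visits root first, so consume preorder in order;
for each root, split the current inorder slice at that value into
left-subtree inorder and right-subtree inorder, then recurse.
Recursive splits:
  root=20; inorder splits into left=[13], right=[23, 26]
  root=13; inorder splits into left=[], right=[]
  root=26; inorder splits into left=[23], right=[]
  root=23; inorder splits into left=[], right=[]
Reconstructed level-order: [20, 13, 26, 23]


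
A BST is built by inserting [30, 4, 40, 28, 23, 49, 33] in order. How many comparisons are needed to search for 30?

Search path for 30: 30
Found: True
Comparisons: 1


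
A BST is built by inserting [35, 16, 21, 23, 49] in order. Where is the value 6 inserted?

Starting tree (level order): [35, 16, 49, None, 21, None, None, None, 23]
Insertion path: 35 -> 16
Result: insert 6 as left child of 16
Final tree (level order): [35, 16, 49, 6, 21, None, None, None, None, None, 23]


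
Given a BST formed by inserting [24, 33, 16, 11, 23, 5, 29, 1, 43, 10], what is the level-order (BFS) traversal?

Tree insertion order: [24, 33, 16, 11, 23, 5, 29, 1, 43, 10]
Tree (level-order array): [24, 16, 33, 11, 23, 29, 43, 5, None, None, None, None, None, None, None, 1, 10]
BFS from the root, enqueuing left then right child of each popped node:
  queue [24] -> pop 24, enqueue [16, 33], visited so far: [24]
  queue [16, 33] -> pop 16, enqueue [11, 23], visited so far: [24, 16]
  queue [33, 11, 23] -> pop 33, enqueue [29, 43], visited so far: [24, 16, 33]
  queue [11, 23, 29, 43] -> pop 11, enqueue [5], visited so far: [24, 16, 33, 11]
  queue [23, 29, 43, 5] -> pop 23, enqueue [none], visited so far: [24, 16, 33, 11, 23]
  queue [29, 43, 5] -> pop 29, enqueue [none], visited so far: [24, 16, 33, 11, 23, 29]
  queue [43, 5] -> pop 43, enqueue [none], visited so far: [24, 16, 33, 11, 23, 29, 43]
  queue [5] -> pop 5, enqueue [1, 10], visited so far: [24, 16, 33, 11, 23, 29, 43, 5]
  queue [1, 10] -> pop 1, enqueue [none], visited so far: [24, 16, 33, 11, 23, 29, 43, 5, 1]
  queue [10] -> pop 10, enqueue [none], visited so far: [24, 16, 33, 11, 23, 29, 43, 5, 1, 10]
Result: [24, 16, 33, 11, 23, 29, 43, 5, 1, 10]


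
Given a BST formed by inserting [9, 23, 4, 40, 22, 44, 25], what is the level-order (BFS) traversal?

Tree insertion order: [9, 23, 4, 40, 22, 44, 25]
Tree (level-order array): [9, 4, 23, None, None, 22, 40, None, None, 25, 44]
BFS from the root, enqueuing left then right child of each popped node:
  queue [9] -> pop 9, enqueue [4, 23], visited so far: [9]
  queue [4, 23] -> pop 4, enqueue [none], visited so far: [9, 4]
  queue [23] -> pop 23, enqueue [22, 40], visited so far: [9, 4, 23]
  queue [22, 40] -> pop 22, enqueue [none], visited so far: [9, 4, 23, 22]
  queue [40] -> pop 40, enqueue [25, 44], visited so far: [9, 4, 23, 22, 40]
  queue [25, 44] -> pop 25, enqueue [none], visited so far: [9, 4, 23, 22, 40, 25]
  queue [44] -> pop 44, enqueue [none], visited so far: [9, 4, 23, 22, 40, 25, 44]
Result: [9, 4, 23, 22, 40, 25, 44]


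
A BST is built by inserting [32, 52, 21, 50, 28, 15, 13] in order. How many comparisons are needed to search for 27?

Search path for 27: 32 -> 21 -> 28
Found: False
Comparisons: 3


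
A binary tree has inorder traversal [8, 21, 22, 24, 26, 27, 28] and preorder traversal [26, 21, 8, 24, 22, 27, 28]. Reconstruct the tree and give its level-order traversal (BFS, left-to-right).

Inorder:  [8, 21, 22, 24, 26, 27, 28]
Preorder: [26, 21, 8, 24, 22, 27, 28]
Algorithm: preorder visits root first, so consume preorder in order;
for each root, split the current inorder slice at that value into
left-subtree inorder and right-subtree inorder, then recurse.
Recursive splits:
  root=26; inorder splits into left=[8, 21, 22, 24], right=[27, 28]
  root=21; inorder splits into left=[8], right=[22, 24]
  root=8; inorder splits into left=[], right=[]
  root=24; inorder splits into left=[22], right=[]
  root=22; inorder splits into left=[], right=[]
  root=27; inorder splits into left=[], right=[28]
  root=28; inorder splits into left=[], right=[]
Reconstructed level-order: [26, 21, 27, 8, 24, 28, 22]


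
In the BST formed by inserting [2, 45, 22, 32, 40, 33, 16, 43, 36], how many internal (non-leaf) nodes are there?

Tree built from: [2, 45, 22, 32, 40, 33, 16, 43, 36]
Tree (level-order array): [2, None, 45, 22, None, 16, 32, None, None, None, 40, 33, 43, None, 36]
Rule: An internal node has at least one child.
Per-node child counts:
  node 2: 1 child(ren)
  node 45: 1 child(ren)
  node 22: 2 child(ren)
  node 16: 0 child(ren)
  node 32: 1 child(ren)
  node 40: 2 child(ren)
  node 33: 1 child(ren)
  node 36: 0 child(ren)
  node 43: 0 child(ren)
Matching nodes: [2, 45, 22, 32, 40, 33]
Count of internal (non-leaf) nodes: 6


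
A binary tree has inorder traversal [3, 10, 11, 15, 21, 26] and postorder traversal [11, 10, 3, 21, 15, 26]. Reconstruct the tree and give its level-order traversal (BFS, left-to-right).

Inorder:   [3, 10, 11, 15, 21, 26]
Postorder: [11, 10, 3, 21, 15, 26]
Algorithm: postorder visits root last, so walk postorder right-to-left;
each value is the root of the current inorder slice — split it at that
value, recurse on the right subtree first, then the left.
Recursive splits:
  root=26; inorder splits into left=[3, 10, 11, 15, 21], right=[]
  root=15; inorder splits into left=[3, 10, 11], right=[21]
  root=21; inorder splits into left=[], right=[]
  root=3; inorder splits into left=[], right=[10, 11]
  root=10; inorder splits into left=[], right=[11]
  root=11; inorder splits into left=[], right=[]
Reconstructed level-order: [26, 15, 3, 21, 10, 11]


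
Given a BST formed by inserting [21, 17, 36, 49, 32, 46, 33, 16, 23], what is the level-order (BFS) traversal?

Tree insertion order: [21, 17, 36, 49, 32, 46, 33, 16, 23]
Tree (level-order array): [21, 17, 36, 16, None, 32, 49, None, None, 23, 33, 46]
BFS from the root, enqueuing left then right child of each popped node:
  queue [21] -> pop 21, enqueue [17, 36], visited so far: [21]
  queue [17, 36] -> pop 17, enqueue [16], visited so far: [21, 17]
  queue [36, 16] -> pop 36, enqueue [32, 49], visited so far: [21, 17, 36]
  queue [16, 32, 49] -> pop 16, enqueue [none], visited so far: [21, 17, 36, 16]
  queue [32, 49] -> pop 32, enqueue [23, 33], visited so far: [21, 17, 36, 16, 32]
  queue [49, 23, 33] -> pop 49, enqueue [46], visited so far: [21, 17, 36, 16, 32, 49]
  queue [23, 33, 46] -> pop 23, enqueue [none], visited so far: [21, 17, 36, 16, 32, 49, 23]
  queue [33, 46] -> pop 33, enqueue [none], visited so far: [21, 17, 36, 16, 32, 49, 23, 33]
  queue [46] -> pop 46, enqueue [none], visited so far: [21, 17, 36, 16, 32, 49, 23, 33, 46]
Result: [21, 17, 36, 16, 32, 49, 23, 33, 46]


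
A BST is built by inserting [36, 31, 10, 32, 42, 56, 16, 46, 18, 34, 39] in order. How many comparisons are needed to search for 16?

Search path for 16: 36 -> 31 -> 10 -> 16
Found: True
Comparisons: 4


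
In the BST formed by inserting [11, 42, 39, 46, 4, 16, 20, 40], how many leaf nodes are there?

Tree built from: [11, 42, 39, 46, 4, 16, 20, 40]
Tree (level-order array): [11, 4, 42, None, None, 39, 46, 16, 40, None, None, None, 20]
Rule: A leaf has 0 children.
Per-node child counts:
  node 11: 2 child(ren)
  node 4: 0 child(ren)
  node 42: 2 child(ren)
  node 39: 2 child(ren)
  node 16: 1 child(ren)
  node 20: 0 child(ren)
  node 40: 0 child(ren)
  node 46: 0 child(ren)
Matching nodes: [4, 20, 40, 46]
Count of leaf nodes: 4


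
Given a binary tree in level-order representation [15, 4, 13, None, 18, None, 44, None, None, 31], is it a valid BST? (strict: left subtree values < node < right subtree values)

Level-order array: [15, 4, 13, None, 18, None, 44, None, None, 31]
Validate using subtree bounds (lo, hi): at each node, require lo < value < hi,
then recurse left with hi=value and right with lo=value.
Preorder trace (stopping at first violation):
  at node 15 with bounds (-inf, +inf): OK
  at node 4 with bounds (-inf, 15): OK
  at node 18 with bounds (4, 15): VIOLATION
Node 18 violates its bound: not (4 < 18 < 15).
Result: Not a valid BST


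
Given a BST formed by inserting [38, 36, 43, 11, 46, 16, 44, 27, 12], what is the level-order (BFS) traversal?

Tree insertion order: [38, 36, 43, 11, 46, 16, 44, 27, 12]
Tree (level-order array): [38, 36, 43, 11, None, None, 46, None, 16, 44, None, 12, 27]
BFS from the root, enqueuing left then right child of each popped node:
  queue [38] -> pop 38, enqueue [36, 43], visited so far: [38]
  queue [36, 43] -> pop 36, enqueue [11], visited so far: [38, 36]
  queue [43, 11] -> pop 43, enqueue [46], visited so far: [38, 36, 43]
  queue [11, 46] -> pop 11, enqueue [16], visited so far: [38, 36, 43, 11]
  queue [46, 16] -> pop 46, enqueue [44], visited so far: [38, 36, 43, 11, 46]
  queue [16, 44] -> pop 16, enqueue [12, 27], visited so far: [38, 36, 43, 11, 46, 16]
  queue [44, 12, 27] -> pop 44, enqueue [none], visited so far: [38, 36, 43, 11, 46, 16, 44]
  queue [12, 27] -> pop 12, enqueue [none], visited so far: [38, 36, 43, 11, 46, 16, 44, 12]
  queue [27] -> pop 27, enqueue [none], visited so far: [38, 36, 43, 11, 46, 16, 44, 12, 27]
Result: [38, 36, 43, 11, 46, 16, 44, 12, 27]


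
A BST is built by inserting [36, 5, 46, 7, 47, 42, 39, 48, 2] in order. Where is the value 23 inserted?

Starting tree (level order): [36, 5, 46, 2, 7, 42, 47, None, None, None, None, 39, None, None, 48]
Insertion path: 36 -> 5 -> 7
Result: insert 23 as right child of 7
Final tree (level order): [36, 5, 46, 2, 7, 42, 47, None, None, None, 23, 39, None, None, 48]


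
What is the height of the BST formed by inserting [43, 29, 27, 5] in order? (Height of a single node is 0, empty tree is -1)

Insertion order: [43, 29, 27, 5]
Tree (level-order array): [43, 29, None, 27, None, 5]
Compute height bottom-up (empty subtree = -1):
  height(5) = 1 + max(-1, -1) = 0
  height(27) = 1 + max(0, -1) = 1
  height(29) = 1 + max(1, -1) = 2
  height(43) = 1 + max(2, -1) = 3
Height = 3


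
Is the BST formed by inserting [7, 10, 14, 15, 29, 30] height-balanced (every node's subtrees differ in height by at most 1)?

Tree (level-order array): [7, None, 10, None, 14, None, 15, None, 29, None, 30]
Definition: a tree is height-balanced if, at every node, |h(left) - h(right)| <= 1 (empty subtree has height -1).
Bottom-up per-node check:
  node 30: h_left=-1, h_right=-1, diff=0 [OK], height=0
  node 29: h_left=-1, h_right=0, diff=1 [OK], height=1
  node 15: h_left=-1, h_right=1, diff=2 [FAIL (|-1-1|=2 > 1)], height=2
  node 14: h_left=-1, h_right=2, diff=3 [FAIL (|-1-2|=3 > 1)], height=3
  node 10: h_left=-1, h_right=3, diff=4 [FAIL (|-1-3|=4 > 1)], height=4
  node 7: h_left=-1, h_right=4, diff=5 [FAIL (|-1-4|=5 > 1)], height=5
Node 15 violates the condition: |-1 - 1| = 2 > 1.
Result: Not balanced


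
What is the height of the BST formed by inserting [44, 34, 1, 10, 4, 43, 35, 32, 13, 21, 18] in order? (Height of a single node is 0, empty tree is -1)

Insertion order: [44, 34, 1, 10, 4, 43, 35, 32, 13, 21, 18]
Tree (level-order array): [44, 34, None, 1, 43, None, 10, 35, None, 4, 32, None, None, None, None, 13, None, None, 21, 18]
Compute height bottom-up (empty subtree = -1):
  height(4) = 1 + max(-1, -1) = 0
  height(18) = 1 + max(-1, -1) = 0
  height(21) = 1 + max(0, -1) = 1
  height(13) = 1 + max(-1, 1) = 2
  height(32) = 1 + max(2, -1) = 3
  height(10) = 1 + max(0, 3) = 4
  height(1) = 1 + max(-1, 4) = 5
  height(35) = 1 + max(-1, -1) = 0
  height(43) = 1 + max(0, -1) = 1
  height(34) = 1 + max(5, 1) = 6
  height(44) = 1 + max(6, -1) = 7
Height = 7


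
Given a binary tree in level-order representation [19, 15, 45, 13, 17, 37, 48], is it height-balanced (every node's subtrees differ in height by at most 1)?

Tree (level-order array): [19, 15, 45, 13, 17, 37, 48]
Definition: a tree is height-balanced if, at every node, |h(left) - h(right)| <= 1 (empty subtree has height -1).
Bottom-up per-node check:
  node 13: h_left=-1, h_right=-1, diff=0 [OK], height=0
  node 17: h_left=-1, h_right=-1, diff=0 [OK], height=0
  node 15: h_left=0, h_right=0, diff=0 [OK], height=1
  node 37: h_left=-1, h_right=-1, diff=0 [OK], height=0
  node 48: h_left=-1, h_right=-1, diff=0 [OK], height=0
  node 45: h_left=0, h_right=0, diff=0 [OK], height=1
  node 19: h_left=1, h_right=1, diff=0 [OK], height=2
All nodes satisfy the balance condition.
Result: Balanced


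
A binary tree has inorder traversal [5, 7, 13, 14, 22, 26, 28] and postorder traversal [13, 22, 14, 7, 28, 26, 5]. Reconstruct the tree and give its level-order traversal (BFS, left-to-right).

Inorder:   [5, 7, 13, 14, 22, 26, 28]
Postorder: [13, 22, 14, 7, 28, 26, 5]
Algorithm: postorder visits root last, so walk postorder right-to-left;
each value is the root of the current inorder slice — split it at that
value, recurse on the right subtree first, then the left.
Recursive splits:
  root=5; inorder splits into left=[], right=[7, 13, 14, 22, 26, 28]
  root=26; inorder splits into left=[7, 13, 14, 22], right=[28]
  root=28; inorder splits into left=[], right=[]
  root=7; inorder splits into left=[], right=[13, 14, 22]
  root=14; inorder splits into left=[13], right=[22]
  root=22; inorder splits into left=[], right=[]
  root=13; inorder splits into left=[], right=[]
Reconstructed level-order: [5, 26, 7, 28, 14, 13, 22]


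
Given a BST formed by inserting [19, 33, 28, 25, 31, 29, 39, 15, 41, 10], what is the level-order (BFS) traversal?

Tree insertion order: [19, 33, 28, 25, 31, 29, 39, 15, 41, 10]
Tree (level-order array): [19, 15, 33, 10, None, 28, 39, None, None, 25, 31, None, 41, None, None, 29]
BFS from the root, enqueuing left then right child of each popped node:
  queue [19] -> pop 19, enqueue [15, 33], visited so far: [19]
  queue [15, 33] -> pop 15, enqueue [10], visited so far: [19, 15]
  queue [33, 10] -> pop 33, enqueue [28, 39], visited so far: [19, 15, 33]
  queue [10, 28, 39] -> pop 10, enqueue [none], visited so far: [19, 15, 33, 10]
  queue [28, 39] -> pop 28, enqueue [25, 31], visited so far: [19, 15, 33, 10, 28]
  queue [39, 25, 31] -> pop 39, enqueue [41], visited so far: [19, 15, 33, 10, 28, 39]
  queue [25, 31, 41] -> pop 25, enqueue [none], visited so far: [19, 15, 33, 10, 28, 39, 25]
  queue [31, 41] -> pop 31, enqueue [29], visited so far: [19, 15, 33, 10, 28, 39, 25, 31]
  queue [41, 29] -> pop 41, enqueue [none], visited so far: [19, 15, 33, 10, 28, 39, 25, 31, 41]
  queue [29] -> pop 29, enqueue [none], visited so far: [19, 15, 33, 10, 28, 39, 25, 31, 41, 29]
Result: [19, 15, 33, 10, 28, 39, 25, 31, 41, 29]


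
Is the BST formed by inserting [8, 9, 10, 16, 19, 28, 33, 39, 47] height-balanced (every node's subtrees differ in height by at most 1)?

Tree (level-order array): [8, None, 9, None, 10, None, 16, None, 19, None, 28, None, 33, None, 39, None, 47]
Definition: a tree is height-balanced if, at every node, |h(left) - h(right)| <= 1 (empty subtree has height -1).
Bottom-up per-node check:
  node 47: h_left=-1, h_right=-1, diff=0 [OK], height=0
  node 39: h_left=-1, h_right=0, diff=1 [OK], height=1
  node 33: h_left=-1, h_right=1, diff=2 [FAIL (|-1-1|=2 > 1)], height=2
  node 28: h_left=-1, h_right=2, diff=3 [FAIL (|-1-2|=3 > 1)], height=3
  node 19: h_left=-1, h_right=3, diff=4 [FAIL (|-1-3|=4 > 1)], height=4
  node 16: h_left=-1, h_right=4, diff=5 [FAIL (|-1-4|=5 > 1)], height=5
  node 10: h_left=-1, h_right=5, diff=6 [FAIL (|-1-5|=6 > 1)], height=6
  node 9: h_left=-1, h_right=6, diff=7 [FAIL (|-1-6|=7 > 1)], height=7
  node 8: h_left=-1, h_right=7, diff=8 [FAIL (|-1-7|=8 > 1)], height=8
Node 33 violates the condition: |-1 - 1| = 2 > 1.
Result: Not balanced


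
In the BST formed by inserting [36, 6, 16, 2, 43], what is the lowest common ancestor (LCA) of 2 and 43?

Tree insertion order: [36, 6, 16, 2, 43]
Tree (level-order array): [36, 6, 43, 2, 16]
In a BST, the LCA of p=2, q=43 is the first node v on the
root-to-leaf path with p <= v <= q (go left if both < v, right if both > v).
Walk from root:
  at 36: 2 <= 36 <= 43, this is the LCA
LCA = 36


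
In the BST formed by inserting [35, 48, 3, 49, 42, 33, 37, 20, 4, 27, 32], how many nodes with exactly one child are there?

Tree built from: [35, 48, 3, 49, 42, 33, 37, 20, 4, 27, 32]
Tree (level-order array): [35, 3, 48, None, 33, 42, 49, 20, None, 37, None, None, None, 4, 27, None, None, None, None, None, 32]
Rule: These are nodes with exactly 1 non-null child.
Per-node child counts:
  node 35: 2 child(ren)
  node 3: 1 child(ren)
  node 33: 1 child(ren)
  node 20: 2 child(ren)
  node 4: 0 child(ren)
  node 27: 1 child(ren)
  node 32: 0 child(ren)
  node 48: 2 child(ren)
  node 42: 1 child(ren)
  node 37: 0 child(ren)
  node 49: 0 child(ren)
Matching nodes: [3, 33, 27, 42]
Count of nodes with exactly one child: 4


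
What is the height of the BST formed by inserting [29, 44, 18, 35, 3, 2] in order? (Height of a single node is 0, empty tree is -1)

Insertion order: [29, 44, 18, 35, 3, 2]
Tree (level-order array): [29, 18, 44, 3, None, 35, None, 2]
Compute height bottom-up (empty subtree = -1):
  height(2) = 1 + max(-1, -1) = 0
  height(3) = 1 + max(0, -1) = 1
  height(18) = 1 + max(1, -1) = 2
  height(35) = 1 + max(-1, -1) = 0
  height(44) = 1 + max(0, -1) = 1
  height(29) = 1 + max(2, 1) = 3
Height = 3


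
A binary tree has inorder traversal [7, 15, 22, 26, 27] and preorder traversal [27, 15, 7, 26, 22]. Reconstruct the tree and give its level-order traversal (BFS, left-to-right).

Inorder:  [7, 15, 22, 26, 27]
Preorder: [27, 15, 7, 26, 22]
Algorithm: preorder visits root first, so consume preorder in order;
for each root, split the current inorder slice at that value into
left-subtree inorder and right-subtree inorder, then recurse.
Recursive splits:
  root=27; inorder splits into left=[7, 15, 22, 26], right=[]
  root=15; inorder splits into left=[7], right=[22, 26]
  root=7; inorder splits into left=[], right=[]
  root=26; inorder splits into left=[22], right=[]
  root=22; inorder splits into left=[], right=[]
Reconstructed level-order: [27, 15, 7, 26, 22]


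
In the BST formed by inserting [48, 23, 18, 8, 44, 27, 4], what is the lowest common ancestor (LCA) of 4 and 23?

Tree insertion order: [48, 23, 18, 8, 44, 27, 4]
Tree (level-order array): [48, 23, None, 18, 44, 8, None, 27, None, 4]
In a BST, the LCA of p=4, q=23 is the first node v on the
root-to-leaf path with p <= v <= q (go left if both < v, right if both > v).
Walk from root:
  at 48: both 4 and 23 < 48, go left
  at 23: 4 <= 23 <= 23, this is the LCA
LCA = 23


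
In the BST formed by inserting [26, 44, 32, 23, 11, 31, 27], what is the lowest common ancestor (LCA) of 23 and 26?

Tree insertion order: [26, 44, 32, 23, 11, 31, 27]
Tree (level-order array): [26, 23, 44, 11, None, 32, None, None, None, 31, None, 27]
In a BST, the LCA of p=23, q=26 is the first node v on the
root-to-leaf path with p <= v <= q (go left if both < v, right if both > v).
Walk from root:
  at 26: 23 <= 26 <= 26, this is the LCA
LCA = 26


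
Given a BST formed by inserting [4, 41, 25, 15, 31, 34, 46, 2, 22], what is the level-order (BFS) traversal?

Tree insertion order: [4, 41, 25, 15, 31, 34, 46, 2, 22]
Tree (level-order array): [4, 2, 41, None, None, 25, 46, 15, 31, None, None, None, 22, None, 34]
BFS from the root, enqueuing left then right child of each popped node:
  queue [4] -> pop 4, enqueue [2, 41], visited so far: [4]
  queue [2, 41] -> pop 2, enqueue [none], visited so far: [4, 2]
  queue [41] -> pop 41, enqueue [25, 46], visited so far: [4, 2, 41]
  queue [25, 46] -> pop 25, enqueue [15, 31], visited so far: [4, 2, 41, 25]
  queue [46, 15, 31] -> pop 46, enqueue [none], visited so far: [4, 2, 41, 25, 46]
  queue [15, 31] -> pop 15, enqueue [22], visited so far: [4, 2, 41, 25, 46, 15]
  queue [31, 22] -> pop 31, enqueue [34], visited so far: [4, 2, 41, 25, 46, 15, 31]
  queue [22, 34] -> pop 22, enqueue [none], visited so far: [4, 2, 41, 25, 46, 15, 31, 22]
  queue [34] -> pop 34, enqueue [none], visited so far: [4, 2, 41, 25, 46, 15, 31, 22, 34]
Result: [4, 2, 41, 25, 46, 15, 31, 22, 34]


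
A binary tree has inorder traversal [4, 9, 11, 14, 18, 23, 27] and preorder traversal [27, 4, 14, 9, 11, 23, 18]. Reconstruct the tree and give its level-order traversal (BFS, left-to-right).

Inorder:  [4, 9, 11, 14, 18, 23, 27]
Preorder: [27, 4, 14, 9, 11, 23, 18]
Algorithm: preorder visits root first, so consume preorder in order;
for each root, split the current inorder slice at that value into
left-subtree inorder and right-subtree inorder, then recurse.
Recursive splits:
  root=27; inorder splits into left=[4, 9, 11, 14, 18, 23], right=[]
  root=4; inorder splits into left=[], right=[9, 11, 14, 18, 23]
  root=14; inorder splits into left=[9, 11], right=[18, 23]
  root=9; inorder splits into left=[], right=[11]
  root=11; inorder splits into left=[], right=[]
  root=23; inorder splits into left=[18], right=[]
  root=18; inorder splits into left=[], right=[]
Reconstructed level-order: [27, 4, 14, 9, 23, 11, 18]


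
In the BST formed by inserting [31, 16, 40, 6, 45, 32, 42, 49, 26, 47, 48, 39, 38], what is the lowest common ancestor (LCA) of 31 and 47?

Tree insertion order: [31, 16, 40, 6, 45, 32, 42, 49, 26, 47, 48, 39, 38]
Tree (level-order array): [31, 16, 40, 6, 26, 32, 45, None, None, None, None, None, 39, 42, 49, 38, None, None, None, 47, None, None, None, None, 48]
In a BST, the LCA of p=31, q=47 is the first node v on the
root-to-leaf path with p <= v <= q (go left if both < v, right if both > v).
Walk from root:
  at 31: 31 <= 31 <= 47, this is the LCA
LCA = 31


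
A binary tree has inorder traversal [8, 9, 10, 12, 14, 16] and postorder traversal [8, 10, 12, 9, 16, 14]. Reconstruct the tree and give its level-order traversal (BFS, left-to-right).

Inorder:   [8, 9, 10, 12, 14, 16]
Postorder: [8, 10, 12, 9, 16, 14]
Algorithm: postorder visits root last, so walk postorder right-to-left;
each value is the root of the current inorder slice — split it at that
value, recurse on the right subtree first, then the left.
Recursive splits:
  root=14; inorder splits into left=[8, 9, 10, 12], right=[16]
  root=16; inorder splits into left=[], right=[]
  root=9; inorder splits into left=[8], right=[10, 12]
  root=12; inorder splits into left=[10], right=[]
  root=10; inorder splits into left=[], right=[]
  root=8; inorder splits into left=[], right=[]
Reconstructed level-order: [14, 9, 16, 8, 12, 10]


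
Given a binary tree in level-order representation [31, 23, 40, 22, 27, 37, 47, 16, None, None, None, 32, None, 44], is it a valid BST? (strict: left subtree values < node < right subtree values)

Level-order array: [31, 23, 40, 22, 27, 37, 47, 16, None, None, None, 32, None, 44]
Validate using subtree bounds (lo, hi): at each node, require lo < value < hi,
then recurse left with hi=value and right with lo=value.
Preorder trace (stopping at first violation):
  at node 31 with bounds (-inf, +inf): OK
  at node 23 with bounds (-inf, 31): OK
  at node 22 with bounds (-inf, 23): OK
  at node 16 with bounds (-inf, 22): OK
  at node 27 with bounds (23, 31): OK
  at node 40 with bounds (31, +inf): OK
  at node 37 with bounds (31, 40): OK
  at node 32 with bounds (31, 37): OK
  at node 47 with bounds (40, +inf): OK
  at node 44 with bounds (40, 47): OK
No violation found at any node.
Result: Valid BST


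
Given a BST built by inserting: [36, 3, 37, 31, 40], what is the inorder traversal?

Tree insertion order: [36, 3, 37, 31, 40]
Tree (level-order array): [36, 3, 37, None, 31, None, 40]
Inorder traversal: [3, 31, 36, 37, 40]


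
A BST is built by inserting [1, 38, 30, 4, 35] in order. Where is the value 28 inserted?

Starting tree (level order): [1, None, 38, 30, None, 4, 35]
Insertion path: 1 -> 38 -> 30 -> 4
Result: insert 28 as right child of 4
Final tree (level order): [1, None, 38, 30, None, 4, 35, None, 28]


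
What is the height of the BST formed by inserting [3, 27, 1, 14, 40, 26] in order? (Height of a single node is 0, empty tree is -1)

Insertion order: [3, 27, 1, 14, 40, 26]
Tree (level-order array): [3, 1, 27, None, None, 14, 40, None, 26]
Compute height bottom-up (empty subtree = -1):
  height(1) = 1 + max(-1, -1) = 0
  height(26) = 1 + max(-1, -1) = 0
  height(14) = 1 + max(-1, 0) = 1
  height(40) = 1 + max(-1, -1) = 0
  height(27) = 1 + max(1, 0) = 2
  height(3) = 1 + max(0, 2) = 3
Height = 3


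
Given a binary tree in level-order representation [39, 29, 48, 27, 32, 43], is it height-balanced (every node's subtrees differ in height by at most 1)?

Tree (level-order array): [39, 29, 48, 27, 32, 43]
Definition: a tree is height-balanced if, at every node, |h(left) - h(right)| <= 1 (empty subtree has height -1).
Bottom-up per-node check:
  node 27: h_left=-1, h_right=-1, diff=0 [OK], height=0
  node 32: h_left=-1, h_right=-1, diff=0 [OK], height=0
  node 29: h_left=0, h_right=0, diff=0 [OK], height=1
  node 43: h_left=-1, h_right=-1, diff=0 [OK], height=0
  node 48: h_left=0, h_right=-1, diff=1 [OK], height=1
  node 39: h_left=1, h_right=1, diff=0 [OK], height=2
All nodes satisfy the balance condition.
Result: Balanced


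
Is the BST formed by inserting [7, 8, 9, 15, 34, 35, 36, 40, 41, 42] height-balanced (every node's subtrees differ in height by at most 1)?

Tree (level-order array): [7, None, 8, None, 9, None, 15, None, 34, None, 35, None, 36, None, 40, None, 41, None, 42]
Definition: a tree is height-balanced if, at every node, |h(left) - h(right)| <= 1 (empty subtree has height -1).
Bottom-up per-node check:
  node 42: h_left=-1, h_right=-1, diff=0 [OK], height=0
  node 41: h_left=-1, h_right=0, diff=1 [OK], height=1
  node 40: h_left=-1, h_right=1, diff=2 [FAIL (|-1-1|=2 > 1)], height=2
  node 36: h_left=-1, h_right=2, diff=3 [FAIL (|-1-2|=3 > 1)], height=3
  node 35: h_left=-1, h_right=3, diff=4 [FAIL (|-1-3|=4 > 1)], height=4
  node 34: h_left=-1, h_right=4, diff=5 [FAIL (|-1-4|=5 > 1)], height=5
  node 15: h_left=-1, h_right=5, diff=6 [FAIL (|-1-5|=6 > 1)], height=6
  node 9: h_left=-1, h_right=6, diff=7 [FAIL (|-1-6|=7 > 1)], height=7
  node 8: h_left=-1, h_right=7, diff=8 [FAIL (|-1-7|=8 > 1)], height=8
  node 7: h_left=-1, h_right=8, diff=9 [FAIL (|-1-8|=9 > 1)], height=9
Node 40 violates the condition: |-1 - 1| = 2 > 1.
Result: Not balanced


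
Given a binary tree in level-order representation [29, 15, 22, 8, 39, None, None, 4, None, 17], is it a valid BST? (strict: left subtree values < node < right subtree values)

Level-order array: [29, 15, 22, 8, 39, None, None, 4, None, 17]
Validate using subtree bounds (lo, hi): at each node, require lo < value < hi,
then recurse left with hi=value and right with lo=value.
Preorder trace (stopping at first violation):
  at node 29 with bounds (-inf, +inf): OK
  at node 15 with bounds (-inf, 29): OK
  at node 8 with bounds (-inf, 15): OK
  at node 4 with bounds (-inf, 8): OK
  at node 39 with bounds (15, 29): VIOLATION
Node 39 violates its bound: not (15 < 39 < 29).
Result: Not a valid BST


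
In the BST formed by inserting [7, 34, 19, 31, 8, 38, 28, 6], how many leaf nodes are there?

Tree built from: [7, 34, 19, 31, 8, 38, 28, 6]
Tree (level-order array): [7, 6, 34, None, None, 19, 38, 8, 31, None, None, None, None, 28]
Rule: A leaf has 0 children.
Per-node child counts:
  node 7: 2 child(ren)
  node 6: 0 child(ren)
  node 34: 2 child(ren)
  node 19: 2 child(ren)
  node 8: 0 child(ren)
  node 31: 1 child(ren)
  node 28: 0 child(ren)
  node 38: 0 child(ren)
Matching nodes: [6, 8, 28, 38]
Count of leaf nodes: 4


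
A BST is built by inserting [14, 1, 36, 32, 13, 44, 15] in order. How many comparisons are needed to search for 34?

Search path for 34: 14 -> 36 -> 32
Found: False
Comparisons: 3


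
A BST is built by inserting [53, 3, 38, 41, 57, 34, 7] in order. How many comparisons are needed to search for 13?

Search path for 13: 53 -> 3 -> 38 -> 34 -> 7
Found: False
Comparisons: 5


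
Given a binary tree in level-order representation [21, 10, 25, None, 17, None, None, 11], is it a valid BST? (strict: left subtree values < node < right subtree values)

Level-order array: [21, 10, 25, None, 17, None, None, 11]
Validate using subtree bounds (lo, hi): at each node, require lo < value < hi,
then recurse left with hi=value and right with lo=value.
Preorder trace (stopping at first violation):
  at node 21 with bounds (-inf, +inf): OK
  at node 10 with bounds (-inf, 21): OK
  at node 17 with bounds (10, 21): OK
  at node 11 with bounds (10, 17): OK
  at node 25 with bounds (21, +inf): OK
No violation found at any node.
Result: Valid BST


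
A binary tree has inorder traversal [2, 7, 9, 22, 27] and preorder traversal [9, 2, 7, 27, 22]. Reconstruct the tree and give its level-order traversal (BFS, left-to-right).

Inorder:  [2, 7, 9, 22, 27]
Preorder: [9, 2, 7, 27, 22]
Algorithm: preorder visits root first, so consume preorder in order;
for each root, split the current inorder slice at that value into
left-subtree inorder and right-subtree inorder, then recurse.
Recursive splits:
  root=9; inorder splits into left=[2, 7], right=[22, 27]
  root=2; inorder splits into left=[], right=[7]
  root=7; inorder splits into left=[], right=[]
  root=27; inorder splits into left=[22], right=[]
  root=22; inorder splits into left=[], right=[]
Reconstructed level-order: [9, 2, 27, 7, 22]


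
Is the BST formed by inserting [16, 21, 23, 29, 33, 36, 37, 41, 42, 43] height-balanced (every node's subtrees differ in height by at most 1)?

Tree (level-order array): [16, None, 21, None, 23, None, 29, None, 33, None, 36, None, 37, None, 41, None, 42, None, 43]
Definition: a tree is height-balanced if, at every node, |h(left) - h(right)| <= 1 (empty subtree has height -1).
Bottom-up per-node check:
  node 43: h_left=-1, h_right=-1, diff=0 [OK], height=0
  node 42: h_left=-1, h_right=0, diff=1 [OK], height=1
  node 41: h_left=-1, h_right=1, diff=2 [FAIL (|-1-1|=2 > 1)], height=2
  node 37: h_left=-1, h_right=2, diff=3 [FAIL (|-1-2|=3 > 1)], height=3
  node 36: h_left=-1, h_right=3, diff=4 [FAIL (|-1-3|=4 > 1)], height=4
  node 33: h_left=-1, h_right=4, diff=5 [FAIL (|-1-4|=5 > 1)], height=5
  node 29: h_left=-1, h_right=5, diff=6 [FAIL (|-1-5|=6 > 1)], height=6
  node 23: h_left=-1, h_right=6, diff=7 [FAIL (|-1-6|=7 > 1)], height=7
  node 21: h_left=-1, h_right=7, diff=8 [FAIL (|-1-7|=8 > 1)], height=8
  node 16: h_left=-1, h_right=8, diff=9 [FAIL (|-1-8|=9 > 1)], height=9
Node 41 violates the condition: |-1 - 1| = 2 > 1.
Result: Not balanced


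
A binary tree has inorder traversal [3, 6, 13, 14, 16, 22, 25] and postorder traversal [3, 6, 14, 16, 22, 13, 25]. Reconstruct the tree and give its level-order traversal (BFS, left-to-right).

Inorder:   [3, 6, 13, 14, 16, 22, 25]
Postorder: [3, 6, 14, 16, 22, 13, 25]
Algorithm: postorder visits root last, so walk postorder right-to-left;
each value is the root of the current inorder slice — split it at that
value, recurse on the right subtree first, then the left.
Recursive splits:
  root=25; inorder splits into left=[3, 6, 13, 14, 16, 22], right=[]
  root=13; inorder splits into left=[3, 6], right=[14, 16, 22]
  root=22; inorder splits into left=[14, 16], right=[]
  root=16; inorder splits into left=[14], right=[]
  root=14; inorder splits into left=[], right=[]
  root=6; inorder splits into left=[3], right=[]
  root=3; inorder splits into left=[], right=[]
Reconstructed level-order: [25, 13, 6, 22, 3, 16, 14]


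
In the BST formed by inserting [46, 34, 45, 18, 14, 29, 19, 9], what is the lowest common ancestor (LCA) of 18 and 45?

Tree insertion order: [46, 34, 45, 18, 14, 29, 19, 9]
Tree (level-order array): [46, 34, None, 18, 45, 14, 29, None, None, 9, None, 19]
In a BST, the LCA of p=18, q=45 is the first node v on the
root-to-leaf path with p <= v <= q (go left if both < v, right if both > v).
Walk from root:
  at 46: both 18 and 45 < 46, go left
  at 34: 18 <= 34 <= 45, this is the LCA
LCA = 34
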